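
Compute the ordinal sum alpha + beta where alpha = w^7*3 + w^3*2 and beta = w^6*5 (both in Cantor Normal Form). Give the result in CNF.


Ordinal addition (w^7*3 + w^3*2) + w^6*5:
alpha's leading term has exponent 7 > beta's exponent 6, so it survives.
alpha's tail term has exponent 3 < beta's exponent 6, so it is absorbed by beta.
In ordinal addition, any term followed by a strictly larger-exponent term is absorbed.
Result = w^7*3 + w^6*5

w^7*3 + w^6*5


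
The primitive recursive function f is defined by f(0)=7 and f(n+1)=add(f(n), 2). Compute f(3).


f(0) = 7
f(1) = add(f(0), 2) = add(7, 2) = 9
f(2) = add(f(1), 2) = add(9, 2) = 11
f(3) = add(f(2), 2) = add(11, 2) = 13


13


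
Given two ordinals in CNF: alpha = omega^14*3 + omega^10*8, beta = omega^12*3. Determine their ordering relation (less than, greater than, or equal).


Compare term by term from highest exponent:
alpha = omega^14*3 + omega^10*8
beta = omega^12*3
Term 1: alpha has omega^14*3, beta has omega^12*3
Term 2: alpha has omega^10*8, beta has omega^0*0
Result: alpha > beta

alpha > beta


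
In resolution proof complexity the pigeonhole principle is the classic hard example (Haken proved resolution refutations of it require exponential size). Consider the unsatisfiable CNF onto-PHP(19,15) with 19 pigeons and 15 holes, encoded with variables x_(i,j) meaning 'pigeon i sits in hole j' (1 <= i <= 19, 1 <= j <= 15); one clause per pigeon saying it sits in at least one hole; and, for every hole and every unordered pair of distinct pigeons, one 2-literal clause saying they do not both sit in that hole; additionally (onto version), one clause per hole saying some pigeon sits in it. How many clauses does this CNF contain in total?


onto-PHP(19,15): 19 pigeons, 15 holes, 19*15 = 285 variables.
- pigeon clauses: one per pigeon -> 19 clauses
- hole clauses: 15 holes * C(19,2) = 15 * 171 -> 2565 clauses
- onto clauses: one per hole -> 15 clauses
Total clauses = 19 + 2565 + 15 = 2599

2599


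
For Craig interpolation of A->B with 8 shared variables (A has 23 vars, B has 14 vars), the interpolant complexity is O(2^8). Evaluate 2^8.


Shared atoms = 8
Craig interpolant size bound = 2^8
= 256

256


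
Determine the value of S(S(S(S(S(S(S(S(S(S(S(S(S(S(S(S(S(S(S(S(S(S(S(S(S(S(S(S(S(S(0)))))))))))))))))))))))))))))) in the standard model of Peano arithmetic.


Counting successors applied to 0:
30 applications of S to 0 = 30

30


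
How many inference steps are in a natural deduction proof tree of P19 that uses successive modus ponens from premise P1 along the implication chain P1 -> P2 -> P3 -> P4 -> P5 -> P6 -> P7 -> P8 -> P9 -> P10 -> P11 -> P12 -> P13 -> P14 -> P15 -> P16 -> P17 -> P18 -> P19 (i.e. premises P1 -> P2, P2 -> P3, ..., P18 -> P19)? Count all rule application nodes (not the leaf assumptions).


We have a chain: P1 -> P2 -> P3 -> P4 -> P5 -> P6 -> P7 -> P8 -> P9 -> P10 -> P11 -> P12 -> P13 -> P14 -> P15 -> P16 -> P17 -> P18 -> P19.
Each modus ponens application produces the next variable.
The chain has 19 propositions, so 19-1 = 18 modus ponens steps.
Total inference nodes = 18

18


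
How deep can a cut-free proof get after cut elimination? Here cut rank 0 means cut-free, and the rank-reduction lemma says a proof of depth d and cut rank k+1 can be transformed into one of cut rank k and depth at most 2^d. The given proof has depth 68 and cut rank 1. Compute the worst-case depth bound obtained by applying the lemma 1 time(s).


Each rank reduction sends depth d to at most 2^d; cut rank r needs r reductions.
2_0(68) = 68
2_1(68) = 2^68 = 295147905179352825856
Cut-free depth bound = 295147905179352825856

295147905179352825856


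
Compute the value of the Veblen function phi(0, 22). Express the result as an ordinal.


phi(0, 22):
phi(0, beta) = omega^beta by definition.
phi(0, 22) = omega^22

omega^22


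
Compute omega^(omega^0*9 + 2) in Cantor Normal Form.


omega^(omega^0*9 + 2):
omega^0 = 1, so the exponent is 9 + 2 = 11 (finite ordinal addition).
Result = omega^11, already a single CNF term.

omega^11


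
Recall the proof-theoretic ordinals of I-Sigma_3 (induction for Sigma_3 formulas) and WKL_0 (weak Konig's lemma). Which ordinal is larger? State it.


Proof-theoretic ordinal of I-Sigma_3 (induction for Sigma_3 formulas): omega^(omega^(omega^omega))
Proof-theoretic ordinal of WKL_0 (weak Konig's lemma): omega^omega
Comparing: omega^omega < omega^(omega^(omega^omega)).
The larger ordinal is omega^(omega^(omega^omega)) (from I-Sigma_3 (induction for Sigma_3 formulas)).

omega^(omega^(omega^omega))


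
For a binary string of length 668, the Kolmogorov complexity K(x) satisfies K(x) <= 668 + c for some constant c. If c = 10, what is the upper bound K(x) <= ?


K(x) <= |x| + c = 668 + 10 = 678

678


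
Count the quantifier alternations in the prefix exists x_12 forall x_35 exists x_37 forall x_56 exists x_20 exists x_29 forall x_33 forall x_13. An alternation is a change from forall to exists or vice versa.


Walk the prefix and count type changes:
  position 1: exists -> forall <-- alternation
  position 2: forall -> exists <-- alternation
  position 3: exists -> forall <-- alternation
  position 4: forall -> exists <-- alternation
  position 5: exists -> exists
  position 6: exists -> forall <-- alternation
  position 7: forall -> forall
Total alternations = 5

5


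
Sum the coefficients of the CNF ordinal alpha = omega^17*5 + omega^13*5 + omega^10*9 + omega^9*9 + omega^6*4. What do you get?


CNF: omega^17*5 + omega^13*5 + omega^10*9 + omega^9*9 + omega^6*4
Coefficients: 5 + 5 + 9 + 9 + 4 = 32

32


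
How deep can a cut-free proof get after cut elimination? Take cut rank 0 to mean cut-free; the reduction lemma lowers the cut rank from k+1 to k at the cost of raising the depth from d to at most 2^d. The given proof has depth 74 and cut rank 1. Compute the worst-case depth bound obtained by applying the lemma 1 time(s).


Each rank reduction sends depth d to at most 2^d; cut rank r needs r reductions.
2_0(74) = 74
2_1(74) = 2^74 = 18889465931478580854784
Cut-free depth bound = 18889465931478580854784

18889465931478580854784


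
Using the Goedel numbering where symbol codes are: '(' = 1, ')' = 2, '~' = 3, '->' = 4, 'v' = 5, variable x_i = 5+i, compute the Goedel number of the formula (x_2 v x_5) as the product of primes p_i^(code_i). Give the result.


Formula: (x_2 v x_5)
Symbol codes: [1, 7, 5, 10, 2]
Primes: [2, 3, 5, 7, 11]
p_1^1 = 2^1 = 2
p_2^7 = 3^7 = 2187
p_3^5 = 5^5 = 3125
p_4^10 = 7^10 = 282475249
p_5^2 = 11^2 = 121
Product = 467191110732018750

467191110732018750


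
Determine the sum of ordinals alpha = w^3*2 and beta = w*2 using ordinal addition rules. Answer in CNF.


Ordinal addition w^3*2 + w*2:
Leading exponent of alpha (3) > leading exponent of beta (1).
Since alpha's term has higher exponent than beta's leading term,
the sum is simply alpha followed by beta.
Result = w^3*2 + w*2

w^3*2 + w*2


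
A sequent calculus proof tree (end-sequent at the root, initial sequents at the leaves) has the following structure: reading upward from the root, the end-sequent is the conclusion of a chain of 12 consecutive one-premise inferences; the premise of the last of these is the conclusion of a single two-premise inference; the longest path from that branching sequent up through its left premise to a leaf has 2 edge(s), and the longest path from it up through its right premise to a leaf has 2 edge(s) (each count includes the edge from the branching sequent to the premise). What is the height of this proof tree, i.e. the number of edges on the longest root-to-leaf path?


Longest path through the left premise: 2 edges (measured from the branching sequent)
Longest path through the right premise: 2 edges
Height of the subtree rooted at the branching sequent: max(2, 2) = 2
The branching sequent sits 12 edges above the root (the chain of one-premise inferences), so height = 2 + 12 = 14

14


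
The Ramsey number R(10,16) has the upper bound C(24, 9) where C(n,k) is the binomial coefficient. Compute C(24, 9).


R(10,16) <= C(10+16-2, 10-1) = C(24, 9)
C(24, 9) = 24! / (9! * 15!)
= 1307504

1307504


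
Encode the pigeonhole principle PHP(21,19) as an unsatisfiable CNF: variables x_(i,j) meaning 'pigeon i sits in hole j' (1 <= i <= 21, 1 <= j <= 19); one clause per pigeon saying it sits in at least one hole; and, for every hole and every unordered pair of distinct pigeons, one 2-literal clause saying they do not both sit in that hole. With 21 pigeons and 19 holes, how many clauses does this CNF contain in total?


PHP(21,19): 21 pigeons, 19 holes, 21*19 = 399 variables.
- pigeon clauses: one per pigeon -> 21 clauses
- hole clauses: 19 holes * C(21,2) = 19 * 210 -> 3990 clauses
Total clauses = 21 + 3990 = 4011

4011


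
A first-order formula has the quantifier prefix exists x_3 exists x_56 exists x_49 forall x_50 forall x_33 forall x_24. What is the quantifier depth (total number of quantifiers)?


Quantifier prefix has 6 quantifier symbols.
Quantifier depth = 6

6


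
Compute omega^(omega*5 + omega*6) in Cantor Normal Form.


omega^(omega*5 + omega*6):
Both terms of the exponent have the same exponent 1, so they merge: omega*5 + omega*6 = omega*(5+6) = omega*11.
omega raised to a CNF ordinal is a single CNF term: Result = omega^(omega*11)

omega^(omega*11)


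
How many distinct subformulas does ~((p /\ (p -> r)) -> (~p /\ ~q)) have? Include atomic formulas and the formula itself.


Formula: ~((p /\ (p -> r)) -> (~p /\ ~q))
Subformulas found:
  1. q
  2. r
  3. p
  4. ~p
  5. ~q
  6. (p -> r)
  7. (~p /\ ~q)
  8. (p /\ (p -> r))
  9. ((p /\ (p -> r)) -> (~p /\ ~q))
  10. ~((p /\ (p -> r)) -> (~p /\ ~q))
Total distinct subformulas = 10

10


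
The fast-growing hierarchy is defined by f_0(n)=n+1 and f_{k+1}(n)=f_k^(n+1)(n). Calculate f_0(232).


f_0(232) = 232 + 1 = 233

233


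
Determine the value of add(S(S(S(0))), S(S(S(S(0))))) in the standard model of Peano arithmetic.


add(S^3(0), S^4(0)):
S^3(0) = 3
S^4(0) = 4
3 + 4 = 7

7


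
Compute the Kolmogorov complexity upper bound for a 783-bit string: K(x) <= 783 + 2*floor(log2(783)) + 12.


floor(log2(783)) = 9
2 * 9 = 18
K(x) <= 783 + 18 + 12 = 813

813


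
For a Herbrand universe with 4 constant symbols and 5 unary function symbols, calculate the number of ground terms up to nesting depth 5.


Herbrand terms by depth:
Depth 0: 4 constants
Depth 1: 20 new terms (running total: 24)
Depth 2: 100 new terms (running total: 124)
Depth 3: 500 new terms (running total: 624)
Depth 4: 2500 new terms (running total: 3124)
Depth 5: 12500 new terms (running total: 15624)
Total distinct ground terms = 15624

15624


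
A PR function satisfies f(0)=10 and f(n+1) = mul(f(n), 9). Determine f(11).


f(0) = 10
f(1) = mul(f(0), 9) = mul(10, 9) = 90
f(2) = mul(f(1), 9) = mul(90, 9) = 810
f(3) = mul(f(2), 9) = mul(810, 9) = 7290
f(4) = mul(f(3), 9) = mul(7290, 9) = 65610
f(5) = mul(f(4), 9) = mul(65610, 9) = 590490
f(6) = mul(f(5), 9) = mul(590490, 9) = 5314410
f(7) = mul(f(6), 9) = mul(5314410, 9) = 47829690
f(8) = mul(f(7), 9) = mul(47829690, 9) = 430467210
f(9) = mul(f(8), 9) = mul(430467210, 9) = 3874204890
f(10) = mul(f(9), 9) = mul(3874204890, 9) = 34867844010
f(11) = mul(f(10), 9) = mul(34867844010, 9) = 313810596090


313810596090


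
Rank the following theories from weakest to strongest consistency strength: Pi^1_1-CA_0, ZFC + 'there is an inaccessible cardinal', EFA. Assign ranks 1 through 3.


Ordering by consistency strength:
1. EFA
2. Pi^1_1-CA_0
3. ZFC + 'there is an inaccessible cardinal'


Pi^1_1-CA_0=2, ZFC + 'there is an inaccessible cardinal'=3, EFA=1


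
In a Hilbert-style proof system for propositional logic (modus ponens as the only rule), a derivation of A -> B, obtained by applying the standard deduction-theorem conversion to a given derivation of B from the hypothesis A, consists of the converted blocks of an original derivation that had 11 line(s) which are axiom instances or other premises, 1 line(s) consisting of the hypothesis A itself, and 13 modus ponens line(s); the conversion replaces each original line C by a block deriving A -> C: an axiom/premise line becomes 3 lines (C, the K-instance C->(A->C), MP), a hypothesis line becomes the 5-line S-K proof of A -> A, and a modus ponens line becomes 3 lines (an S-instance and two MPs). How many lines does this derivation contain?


Deduction-theorem conversion, block by block:
- 11 axiom/premise lines -> 3 lines each = 33
- 1 hypothesis lines -> 5 lines each (identity proof A->A) = 5
- 13 MP lines -> 3 lines each (S-instance, MP, MP) = 39
Total = 33 + 5 + 39 = 77 lines.

77


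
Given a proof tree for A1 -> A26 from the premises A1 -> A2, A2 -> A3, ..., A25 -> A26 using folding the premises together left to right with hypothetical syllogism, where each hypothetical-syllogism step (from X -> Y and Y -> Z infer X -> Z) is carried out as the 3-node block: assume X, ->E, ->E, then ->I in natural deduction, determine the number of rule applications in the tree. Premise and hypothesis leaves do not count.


There are 25 premises in the chain. The first HS step combines premises 1 and 2; each further premise needs one more HS step.
So 25 premises require 25 - 1 = 24 hypothetical-syllogism steps.
Each HS step uses 3 inference nodes (->E, ->E, ->I).
24 * 3 = 72 total inference nodes.

72


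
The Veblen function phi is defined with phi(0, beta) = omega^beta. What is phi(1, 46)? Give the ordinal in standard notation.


phi(1, 46):
phi(1, beta) = epsilon_beta (the beta-th epsilon number).
phi(1, 46) = epsilon_46

epsilon_46


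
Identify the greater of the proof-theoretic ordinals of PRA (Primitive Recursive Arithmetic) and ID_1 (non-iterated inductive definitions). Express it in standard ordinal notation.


Proof-theoretic ordinal of PRA (Primitive Recursive Arithmetic): omega^omega
Proof-theoretic ordinal of ID_1 (non-iterated inductive definitions): psi_0(epsilon_{Omega+1})
Comparing: omega^omega < psi_0(epsilon_{Omega+1}).
The larger ordinal is psi_0(epsilon_{Omega+1}) (from ID_1 (non-iterated inductive definitions)).

psi_0(epsilon_{Omega+1})


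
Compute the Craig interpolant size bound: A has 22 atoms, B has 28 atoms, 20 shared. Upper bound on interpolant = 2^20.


Shared atoms = 20
Craig interpolant size bound = 2^20
= 1048576

1048576


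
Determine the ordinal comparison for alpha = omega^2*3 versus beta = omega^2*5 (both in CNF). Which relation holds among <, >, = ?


Compare term by term from highest exponent:
alpha = omega^2*3
beta = omega^2*5
Term 1: alpha has omega^2*3, beta has omega^2*5
Result: alpha < beta

alpha < beta


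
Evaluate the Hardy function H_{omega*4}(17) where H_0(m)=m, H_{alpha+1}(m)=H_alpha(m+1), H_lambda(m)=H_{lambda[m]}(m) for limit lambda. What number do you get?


H_{omega*4}(17):
For the Hardy hierarchy, H_{omega*k}(n) = 2^k * n.
2^4 = 16.
16 * 17 = 272

272


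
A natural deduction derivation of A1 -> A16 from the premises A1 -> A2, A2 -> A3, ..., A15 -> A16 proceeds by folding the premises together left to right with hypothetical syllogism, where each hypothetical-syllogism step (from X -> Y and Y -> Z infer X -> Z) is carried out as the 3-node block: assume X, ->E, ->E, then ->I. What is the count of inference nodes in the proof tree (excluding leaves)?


There are 15 premises in the chain. The first HS step combines premises 1 and 2; each further premise needs one more HS step.
So 15 premises require 15 - 1 = 14 hypothetical-syllogism steps.
Each HS step uses 3 inference nodes (->E, ->E, ->I).
14 * 3 = 42 total inference nodes.

42


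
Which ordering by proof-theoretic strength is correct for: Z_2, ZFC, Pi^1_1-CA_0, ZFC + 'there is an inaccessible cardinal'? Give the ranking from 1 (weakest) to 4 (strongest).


Ordering by consistency strength:
1. Pi^1_1-CA_0
2. Z_2
3. ZFC
4. ZFC + 'there is an inaccessible cardinal'


Z_2=2, ZFC=3, Pi^1_1-CA_0=1, ZFC + 'there is an inaccessible cardinal'=4


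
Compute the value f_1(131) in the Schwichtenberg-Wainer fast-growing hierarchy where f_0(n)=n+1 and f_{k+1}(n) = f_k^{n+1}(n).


f_1(131) = f_0^132(131)
f_0 adds 1 each time, applied 132 times.
f_1(131) = 131 + 132 = 263

263


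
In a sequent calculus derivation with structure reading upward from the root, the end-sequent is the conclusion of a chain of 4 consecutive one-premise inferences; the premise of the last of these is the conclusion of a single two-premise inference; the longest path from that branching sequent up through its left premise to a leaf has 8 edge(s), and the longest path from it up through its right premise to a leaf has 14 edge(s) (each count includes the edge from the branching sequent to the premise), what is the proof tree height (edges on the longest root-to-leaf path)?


Longest path through the left premise: 8 edges (measured from the branching sequent)
Longest path through the right premise: 14 edges
Height of the subtree rooted at the branching sequent: max(8, 14) = 14
The branching sequent sits 4 edges above the root (the chain of one-premise inferences), so height = 14 + 4 = 18

18


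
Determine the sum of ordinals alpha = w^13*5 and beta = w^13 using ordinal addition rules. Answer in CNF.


Ordinal addition w^13*5 + w^13:
Both terms have the same exponent 13.
w^e*c + w^e*d = w^e*(c+d).
Result = w^13*(5+1) = w^13*6

w^13*6


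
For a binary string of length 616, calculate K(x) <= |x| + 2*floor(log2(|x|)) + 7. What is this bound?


floor(log2(616)) = 9
2 * 9 = 18
K(x) <= 616 + 18 + 7 = 641

641


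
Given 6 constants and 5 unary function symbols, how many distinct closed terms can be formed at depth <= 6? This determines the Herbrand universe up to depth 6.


Herbrand terms by depth:
Depth 0: 6 constants
Depth 1: 30 new terms (running total: 36)
Depth 2: 150 new terms (running total: 186)
Depth 3: 750 new terms (running total: 936)
Depth 4: 3750 new terms (running total: 4686)
Depth 5: 18750 new terms (running total: 23436)
Depth 6: 93750 new terms (running total: 117186)
Total distinct ground terms = 117186

117186


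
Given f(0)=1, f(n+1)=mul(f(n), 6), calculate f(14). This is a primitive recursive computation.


f(0) = 1
f(1) = mul(f(0), 6) = mul(1, 6) = 6
f(2) = mul(f(1), 6) = mul(6, 6) = 36
f(3) = mul(f(2), 6) = mul(36, 6) = 216
f(4) = mul(f(3), 6) = mul(216, 6) = 1296
f(5) = mul(f(4), 6) = mul(1296, 6) = 7776
f(6) = mul(f(5), 6) = mul(7776, 6) = 46656
f(7) = mul(f(6), 6) = mul(46656, 6) = 279936
f(8) = mul(f(7), 6) = mul(279936, 6) = 1679616
f(9) = mul(f(8), 6) = mul(1679616, 6) = 10077696
f(10) = mul(f(9), 6) = mul(10077696, 6) = 60466176
f(11) = mul(f(10), 6) = mul(60466176, 6) = 362797056
f(12) = mul(f(11), 6) = mul(362797056, 6) = 2176782336
f(13) = mul(f(12), 6) = mul(2176782336, 6) = 13060694016
f(14) = mul(f(13), 6) = mul(13060694016, 6) = 78364164096


78364164096


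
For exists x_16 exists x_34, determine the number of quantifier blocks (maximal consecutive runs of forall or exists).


Alternations = 0.
Blocks = alternations + 1 = 1

1


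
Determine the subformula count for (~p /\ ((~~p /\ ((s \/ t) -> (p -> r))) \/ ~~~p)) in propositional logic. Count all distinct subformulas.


Formula: (~p /\ ((~~p /\ ((s \/ t) -> (p -> r))) \/ ~~~p))
Subformulas found:
  1. s
  2. r
  3. t
  4. p
  5. ~p
  6. ~~p
  7. ~~~p
  8. (s \/ t)
  9. (p -> r)
  10. ((s \/ t) -> (p -> r))
  11. (~~p /\ ((s \/ t) -> (p -> r)))
  12. ((~~p /\ ((s \/ t) -> (p -> r))) \/ ~~~p)
  13. (~p /\ ((~~p /\ ((s \/ t) -> (p -> r))) \/ ~~~p))
Total distinct subformulas = 13

13


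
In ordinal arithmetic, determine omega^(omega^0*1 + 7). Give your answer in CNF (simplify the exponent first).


omega^(omega^0*1 + 7):
omega^0 = 1, so the exponent is 1 + 7 = 8 (finite ordinal addition).
Result = omega^8, already a single CNF term.

omega^8


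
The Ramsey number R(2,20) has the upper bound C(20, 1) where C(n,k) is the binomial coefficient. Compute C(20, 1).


R(2,20) <= C(2+20-2, 2-1) = C(20, 1)
C(20, 1) = 20! / (1! * 19!)
= 20

20


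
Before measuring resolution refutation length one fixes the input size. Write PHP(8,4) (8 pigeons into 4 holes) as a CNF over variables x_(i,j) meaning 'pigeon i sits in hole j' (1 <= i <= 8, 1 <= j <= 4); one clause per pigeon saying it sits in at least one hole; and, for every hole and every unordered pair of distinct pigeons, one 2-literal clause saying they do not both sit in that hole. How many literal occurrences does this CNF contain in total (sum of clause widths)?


PHP(8,4): 8 pigeons, 4 holes, 8*4 = 32 variables.
- pigeon clauses: one per pigeon -> 8 clauses of width 4 -> 32 literals
- hole clauses: 4 holes * C(8,2) = 4 * 28 -> 112 clauses of width 2 -> 224 literals
Total literal occurrences = 32 + 224 = 256

256


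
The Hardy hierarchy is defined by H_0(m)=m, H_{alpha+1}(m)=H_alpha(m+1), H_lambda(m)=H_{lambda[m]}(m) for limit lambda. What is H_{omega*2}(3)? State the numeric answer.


H_{omega*2}(3):
For the Hardy hierarchy, H_{omega*k}(n) = 2^k * n.
2^2 = 4.
4 * 3 = 12

12


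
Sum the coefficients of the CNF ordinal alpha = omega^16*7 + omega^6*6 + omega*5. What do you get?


CNF: omega^16*7 + omega^6*6 + omega*5
Coefficients: 7 + 6 + 5 = 18

18


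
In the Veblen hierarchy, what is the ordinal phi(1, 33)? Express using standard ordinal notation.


phi(1, 33):
phi(1, beta) = epsilon_beta (the beta-th epsilon number).
phi(1, 33) = epsilon_33

epsilon_33


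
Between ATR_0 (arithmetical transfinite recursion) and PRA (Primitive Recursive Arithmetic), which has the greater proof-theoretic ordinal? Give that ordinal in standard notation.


Proof-theoretic ordinal of ATR_0 (arithmetical transfinite recursion): Gamma_0
Proof-theoretic ordinal of PRA (Primitive Recursive Arithmetic): omega^omega
Comparing: omega^omega < Gamma_0.
The larger ordinal is Gamma_0 (from ATR_0 (arithmetical transfinite recursion)).

Gamma_0


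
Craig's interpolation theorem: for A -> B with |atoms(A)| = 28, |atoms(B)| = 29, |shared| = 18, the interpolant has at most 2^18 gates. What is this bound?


Shared atoms = 18
Craig interpolant size bound = 2^18
= 262144

262144


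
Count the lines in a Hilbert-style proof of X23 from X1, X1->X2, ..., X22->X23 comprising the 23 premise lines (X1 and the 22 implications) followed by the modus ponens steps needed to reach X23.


We have 23 premise lines: X1 and 22 implications.
Each implication is detached once by MP, giving 22 MP lines.
23 premise lines + 22 MP lines = 45 total lines.

45


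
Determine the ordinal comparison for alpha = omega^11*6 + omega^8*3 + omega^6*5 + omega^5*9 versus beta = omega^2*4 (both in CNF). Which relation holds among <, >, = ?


Compare term by term from highest exponent:
alpha = omega^11*6 + omega^8*3 + omega^6*5 + omega^5*9
beta = omega^2*4
Term 1: alpha has omega^11*6, beta has omega^2*4
Term 2: alpha has omega^8*3, beta has omega^0*0
Term 3: alpha has omega^6*5, beta has omega^0*0
Term 4: alpha has omega^5*9, beta has omega^0*0
Result: alpha > beta

alpha > beta


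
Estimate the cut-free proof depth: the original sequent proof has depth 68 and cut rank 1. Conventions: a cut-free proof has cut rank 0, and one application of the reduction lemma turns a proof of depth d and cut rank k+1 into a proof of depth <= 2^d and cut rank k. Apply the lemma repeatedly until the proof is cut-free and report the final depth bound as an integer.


Each rank reduction sends depth d to at most 2^d; cut rank r needs r reductions.
2_0(68) = 68
2_1(68) = 2^68 = 295147905179352825856
Cut-free depth bound = 295147905179352825856

295147905179352825856


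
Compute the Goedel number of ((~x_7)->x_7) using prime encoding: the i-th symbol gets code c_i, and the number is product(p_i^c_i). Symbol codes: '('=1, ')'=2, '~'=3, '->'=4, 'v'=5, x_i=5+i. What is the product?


Formula: ((~x_7)->x_7)
Symbol codes: [1, 1, 3, 12, 2, 4, 12, 2]
Primes: [2, 3, 5, 7, 11, 13, 17, 19]
p_1^1 = 2^1 = 2
p_2^1 = 3^1 = 3
p_3^3 = 5^3 = 125
p_4^12 = 7^12 = 13841287201
p_5^2 = 11^2 = 121
p_6^4 = 13^4 = 28561
p_7^12 = 17^12 = 582622237229761
p_8^2 = 19^2 = 361
Product = 7545547919980499258439928868100300750

7545547919980499258439928868100300750


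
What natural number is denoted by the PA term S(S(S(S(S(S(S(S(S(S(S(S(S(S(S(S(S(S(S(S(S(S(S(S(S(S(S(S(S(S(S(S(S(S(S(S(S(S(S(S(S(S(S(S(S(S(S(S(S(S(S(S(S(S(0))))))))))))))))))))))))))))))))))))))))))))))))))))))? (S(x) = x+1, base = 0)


Counting successors applied to 0:
54 applications of S to 0 = 54

54


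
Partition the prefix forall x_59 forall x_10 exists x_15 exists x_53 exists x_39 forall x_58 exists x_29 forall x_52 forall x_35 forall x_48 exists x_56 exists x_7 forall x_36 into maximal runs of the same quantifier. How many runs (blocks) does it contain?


Alternations = 6.
Blocks = alternations + 1 = 7

7


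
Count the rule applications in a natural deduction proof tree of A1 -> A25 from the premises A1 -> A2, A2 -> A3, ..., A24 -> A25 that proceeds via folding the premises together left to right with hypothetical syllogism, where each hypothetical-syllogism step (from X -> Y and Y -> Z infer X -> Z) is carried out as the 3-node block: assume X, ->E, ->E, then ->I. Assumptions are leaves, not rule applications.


There are 24 premises in the chain. The first HS step combines premises 1 and 2; each further premise needs one more HS step.
So 24 premises require 24 - 1 = 23 hypothetical-syllogism steps.
Each HS step uses 3 inference nodes (->E, ->E, ->I).
23 * 3 = 69 total inference nodes.

69


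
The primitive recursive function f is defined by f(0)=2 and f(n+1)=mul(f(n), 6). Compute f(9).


f(0) = 2
f(1) = mul(f(0), 6) = mul(2, 6) = 12
f(2) = mul(f(1), 6) = mul(12, 6) = 72
f(3) = mul(f(2), 6) = mul(72, 6) = 432
f(4) = mul(f(3), 6) = mul(432, 6) = 2592
f(5) = mul(f(4), 6) = mul(2592, 6) = 15552
f(6) = mul(f(5), 6) = mul(15552, 6) = 93312
f(7) = mul(f(6), 6) = mul(93312, 6) = 559872
f(8) = mul(f(7), 6) = mul(559872, 6) = 3359232
f(9) = mul(f(8), 6) = mul(3359232, 6) = 20155392


20155392


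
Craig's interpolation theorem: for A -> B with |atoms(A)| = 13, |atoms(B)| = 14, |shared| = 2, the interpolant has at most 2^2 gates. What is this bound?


Shared atoms = 2
Craig interpolant size bound = 2^2
= 4

4


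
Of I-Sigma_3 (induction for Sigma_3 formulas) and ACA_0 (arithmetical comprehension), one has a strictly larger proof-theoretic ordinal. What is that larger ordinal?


Proof-theoretic ordinal of I-Sigma_3 (induction for Sigma_3 formulas): omega^(omega^(omega^omega))
Proof-theoretic ordinal of ACA_0 (arithmetical comprehension): epsilon_0
Comparing: omega^(omega^(omega^omega)) < epsilon_0.
The larger ordinal is epsilon_0 (from ACA_0 (arithmetical comprehension)).

epsilon_0


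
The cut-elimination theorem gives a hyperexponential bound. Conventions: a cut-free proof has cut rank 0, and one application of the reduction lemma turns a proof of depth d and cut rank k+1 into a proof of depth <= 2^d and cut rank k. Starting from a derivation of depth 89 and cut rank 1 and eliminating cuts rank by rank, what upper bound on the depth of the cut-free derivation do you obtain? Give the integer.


Each rank reduction sends depth d to at most 2^d; cut rank r needs r reductions.
2_0(89) = 89
2_1(89) = 2^89 = 618970019642690137449562112
Cut-free depth bound = 618970019642690137449562112

618970019642690137449562112


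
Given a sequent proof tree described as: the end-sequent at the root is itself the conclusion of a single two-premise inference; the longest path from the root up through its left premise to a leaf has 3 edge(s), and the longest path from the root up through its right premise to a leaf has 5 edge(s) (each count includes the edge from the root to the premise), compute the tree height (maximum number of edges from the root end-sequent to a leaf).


Longest path through the left premise: 3 edges (measured from the branching sequent)
Longest path through the right premise: 5 edges
Height of the subtree rooted at the branching sequent: max(3, 5) = 5
The branching sequent is the root itself.
Total height = 5

5


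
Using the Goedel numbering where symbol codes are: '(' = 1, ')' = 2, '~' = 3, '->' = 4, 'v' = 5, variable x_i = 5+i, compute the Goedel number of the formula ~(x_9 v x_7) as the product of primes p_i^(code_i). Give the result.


Formula: ~(x_9 v x_7)
Symbol codes: [3, 1, 14, 5, 12, 2]
Primes: [2, 3, 5, 7, 11, 13]
p_1^3 = 2^3 = 8
p_2^1 = 3^1 = 3
p_3^14 = 5^14 = 6103515625
p_4^5 = 7^5 = 16807
p_5^12 = 11^12 = 3138428376721
p_6^2 = 13^2 = 169
Product = 1305811319524793575634765625000

1305811319524793575634765625000


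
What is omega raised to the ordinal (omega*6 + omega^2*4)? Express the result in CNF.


omega^(omega*6 + omega^2*4):
In ordinal addition a term is absorbed by a following term of strictly larger exponent: 1 < 2, so omega*6 + omega^2*4 = omega^2*4.
omega raised to a CNF ordinal is a single CNF term: Result = omega^(omega^2*4)

omega^(omega^2*4)


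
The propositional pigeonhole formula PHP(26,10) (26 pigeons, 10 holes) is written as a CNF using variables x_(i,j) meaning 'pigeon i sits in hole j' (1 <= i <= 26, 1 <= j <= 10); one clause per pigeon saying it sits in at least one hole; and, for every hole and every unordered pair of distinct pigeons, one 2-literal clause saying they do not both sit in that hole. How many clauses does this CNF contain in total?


PHP(26,10): 26 pigeons, 10 holes, 26*10 = 260 variables.
- pigeon clauses: one per pigeon -> 26 clauses
- hole clauses: 10 holes * C(26,2) = 10 * 325 -> 3250 clauses
Total clauses = 26 + 3250 = 3276

3276


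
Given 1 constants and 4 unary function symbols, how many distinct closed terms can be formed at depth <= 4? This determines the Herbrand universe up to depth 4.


Herbrand terms by depth:
Depth 0: 1 constants
Depth 1: 4 new terms (running total: 5)
Depth 2: 16 new terms (running total: 21)
Depth 3: 64 new terms (running total: 85)
Depth 4: 256 new terms (running total: 341)
Total distinct ground terms = 341

341


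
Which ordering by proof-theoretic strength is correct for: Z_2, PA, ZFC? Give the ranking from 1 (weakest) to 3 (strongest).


Ordering by consistency strength:
1. PA
2. Z_2
3. ZFC


Z_2=2, PA=1, ZFC=3


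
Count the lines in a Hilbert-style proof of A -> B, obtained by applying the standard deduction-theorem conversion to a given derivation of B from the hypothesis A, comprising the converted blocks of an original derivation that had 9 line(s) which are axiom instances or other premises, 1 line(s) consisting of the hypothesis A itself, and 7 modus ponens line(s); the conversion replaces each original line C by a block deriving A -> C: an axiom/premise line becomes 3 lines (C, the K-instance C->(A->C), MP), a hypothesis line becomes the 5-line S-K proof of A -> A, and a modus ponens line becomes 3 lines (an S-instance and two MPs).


Deduction-theorem conversion, block by block:
- 9 axiom/premise lines -> 3 lines each = 27
- 1 hypothesis lines -> 5 lines each (identity proof A->A) = 5
- 7 MP lines -> 3 lines each (S-instance, MP, MP) = 21
Total = 27 + 5 + 21 = 53 lines.

53


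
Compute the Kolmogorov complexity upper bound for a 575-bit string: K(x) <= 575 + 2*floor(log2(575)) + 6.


floor(log2(575)) = 9
2 * 9 = 18
K(x) <= 575 + 18 + 6 = 599

599


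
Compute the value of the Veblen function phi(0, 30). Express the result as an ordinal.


phi(0, 30):
phi(0, beta) = omega^beta by definition.
phi(0, 30) = omega^30

omega^30


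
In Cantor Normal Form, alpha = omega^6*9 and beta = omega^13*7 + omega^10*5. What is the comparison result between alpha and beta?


Compare term by term from highest exponent:
alpha = omega^6*9
beta = omega^13*7 + omega^10*5
Term 1: alpha has omega^6*9, beta has omega^13*7
Term 2: alpha has omega^0*0, beta has omega^10*5
Result: alpha < beta

alpha < beta


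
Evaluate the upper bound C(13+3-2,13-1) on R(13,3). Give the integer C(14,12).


R(13,3) <= C(13+3-2, 13-1) = C(14, 12)
C(14, 12) = 14! / (12! * 2!)
= 91

91


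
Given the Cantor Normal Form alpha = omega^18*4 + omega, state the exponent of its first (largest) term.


CNF: omega^18*4 + omega
The leading term is omega^18*4, which has exponent 18.

18


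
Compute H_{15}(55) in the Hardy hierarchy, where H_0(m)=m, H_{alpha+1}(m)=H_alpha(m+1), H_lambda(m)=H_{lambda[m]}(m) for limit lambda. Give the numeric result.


H_15(55):
For finite ordinals k, H_k(n) = n + k (each successor step adds 1).
H_15(55) = 55 + 15 = 70

70


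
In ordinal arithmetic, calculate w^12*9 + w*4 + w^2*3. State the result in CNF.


Ordinal addition (w^12*9 + w*4) + w^2*3:
alpha's leading term has exponent 12 > beta's exponent 2, so it survives.
alpha's tail term has exponent 1 < beta's exponent 2, so it is absorbed by beta.
In ordinal addition, any term followed by a strictly larger-exponent term is absorbed.
Result = w^12*9 + w^2*3

w^12*9 + w^2*3


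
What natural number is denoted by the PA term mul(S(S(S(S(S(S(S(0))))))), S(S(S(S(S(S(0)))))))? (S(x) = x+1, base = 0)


mul(S^7(0), S^6(0)):
S^7(0) = 7
S^6(0) = 6
7 * 6 = 42

42


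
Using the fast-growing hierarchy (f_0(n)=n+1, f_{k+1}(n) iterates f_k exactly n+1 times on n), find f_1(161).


f_1(161) = f_0^162(161)
f_0 adds 1 each time, applied 162 times.
f_1(161) = 161 + 162 = 323

323


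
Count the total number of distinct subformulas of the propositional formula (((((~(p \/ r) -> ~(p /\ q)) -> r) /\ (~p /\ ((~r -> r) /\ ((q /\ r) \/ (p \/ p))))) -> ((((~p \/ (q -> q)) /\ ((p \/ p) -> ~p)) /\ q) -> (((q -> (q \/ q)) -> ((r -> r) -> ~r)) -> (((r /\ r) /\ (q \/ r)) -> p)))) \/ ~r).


Formula: (((((~(p \/ r) -> ~(p /\ q)) -> r) /\ (~p /\ ((~r -> r) /\ ((q /\ r) \/ (p \/ p))))) -> ((((~p \/ (q -> q)) /\ ((p \/ p) -> ~p)) /\ q) -> (((q -> (q \/ q)) -> ((r -> r) -> ~r)) -> (((r /\ r) /\ (q \/ r)) -> p)))) \/ ~r)
Subformulas found:
  1. r
  2. p
  3. q
  4. ~p
  5. ~r
  6. (p /\ q)
  7. (r -> r)
  8. (q -> q)
  9. (p \/ p)
  10. (q /\ r)
  11. (q \/ r)
  12. (r /\ r)
  13. (q \/ q)
  14. (p \/ r)
  15. ~(p \/ r)
  16. (~r -> r)
  17. ~(p /\ q)
  18. (q -> (q \/ q))
  19. (~p \/ (q -> q))
  20. ((r -> r) -> ~r)
  21. ((p \/ p) -> ~p)
  22. ((q /\ r) \/ (p \/ p))
  23. ((r /\ r) /\ (q \/ r))
  24. (~(p \/ r) -> ~(p /\ q))
  25. (((r /\ r) /\ (q \/ r)) -> p)
  26. ((~(p \/ r) -> ~(p /\ q)) -> r)
  27. ((~r -> r) /\ ((q /\ r) \/ (p \/ p)))
  28. ((q -> (q \/ q)) -> ((r -> r) -> ~r))
  29. ((~p \/ (q -> q)) /\ ((p \/ p) -> ~p))
  30. (((~p \/ (q -> q)) /\ ((p \/ p) -> ~p)) /\ q)
  31. (~p /\ ((~r -> r) /\ ((q /\ r) \/ (p \/ p))))
  32. (((q -> (q \/ q)) -> ((r -> r) -> ~r)) -> (((r /\ r) /\ (q \/ r)) -> p))
  33. (((~(p \/ r) -> ~(p /\ q)) -> r) /\ (~p /\ ((~r -> r) /\ ((q /\ r) \/ (p \/ p)))))
  34. ((((~p \/ (q -> q)) /\ ((p \/ p) -> ~p)) /\ q) -> (((q -> (q \/ q)) -> ((r -> r) -> ~r)) -> (((r /\ r) /\ (q \/ r)) -> p)))
  35. ((((~(p \/ r) -> ~(p /\ q)) -> r) /\ (~p /\ ((~r -> r) /\ ((q /\ r) \/ (p \/ p))))) -> ((((~p \/ (q -> q)) /\ ((p \/ p) -> ~p)) /\ q) -> (((q -> (q \/ q)) -> ((r -> r) -> ~r)) -> (((r /\ r) /\ (q \/ r)) -> p))))
  36. (((((~(p \/ r) -> ~(p /\ q)) -> r) /\ (~p /\ ((~r -> r) /\ ((q /\ r) \/ (p \/ p))))) -> ((((~p \/ (q -> q)) /\ ((p \/ p) -> ~p)) /\ q) -> (((q -> (q \/ q)) -> ((r -> r) -> ~r)) -> (((r /\ r) /\ (q \/ r)) -> p)))) \/ ~r)
Total distinct subformulas = 36

36


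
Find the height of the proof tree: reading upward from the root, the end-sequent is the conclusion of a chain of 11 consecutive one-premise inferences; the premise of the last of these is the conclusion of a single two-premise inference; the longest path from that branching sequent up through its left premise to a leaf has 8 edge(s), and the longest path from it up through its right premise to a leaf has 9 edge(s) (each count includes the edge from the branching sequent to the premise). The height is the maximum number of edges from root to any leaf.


Longest path through the left premise: 8 edges (measured from the branching sequent)
Longest path through the right premise: 9 edges
Height of the subtree rooted at the branching sequent: max(8, 9) = 9
The branching sequent sits 11 edges above the root (the chain of one-premise inferences), so height = 9 + 11 = 20

20


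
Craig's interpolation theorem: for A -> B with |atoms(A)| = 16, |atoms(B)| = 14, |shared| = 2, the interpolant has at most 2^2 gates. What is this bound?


Shared atoms = 2
Craig interpolant size bound = 2^2
= 4

4


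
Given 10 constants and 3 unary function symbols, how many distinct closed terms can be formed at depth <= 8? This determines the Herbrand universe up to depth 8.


Herbrand terms by depth:
Depth 0: 10 constants
Depth 1: 30 new terms (running total: 40)
Depth 2: 90 new terms (running total: 130)
Depth 3: 270 new terms (running total: 400)
Depth 4: 810 new terms (running total: 1210)
Depth 5: 2430 new terms (running total: 3640)
Depth 6: 7290 new terms (running total: 10930)
Depth 7: 21870 new terms (running total: 32800)
Depth 8: 65610 new terms (running total: 98410)
Total distinct ground terms = 98410

98410


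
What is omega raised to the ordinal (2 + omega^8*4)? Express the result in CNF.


omega^(2 + omega^8*4):
In ordinal addition a term is absorbed by a following term of strictly larger exponent: 0 < 8, so 2 + omega^8*4 = omega^8*4.
omega raised to a CNF ordinal is a single CNF term: Result = omega^(omega^8*4)

omega^(omega^8*4)


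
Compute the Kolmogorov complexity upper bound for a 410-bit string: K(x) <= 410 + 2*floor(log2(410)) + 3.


floor(log2(410)) = 8
2 * 8 = 16
K(x) <= 410 + 16 + 3 = 429

429


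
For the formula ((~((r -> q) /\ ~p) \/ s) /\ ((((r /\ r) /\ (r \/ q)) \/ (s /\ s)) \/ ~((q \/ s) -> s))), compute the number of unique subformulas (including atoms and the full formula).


Formula: ((~((r -> q) /\ ~p) \/ s) /\ ((((r /\ r) /\ (r \/ q)) \/ (s /\ s)) \/ ~((q \/ s) -> s)))
Subformulas found:
  1. r
  2. q
  3. s
  4. p
  5. ~p
  6. (r -> q)
  7. (r /\ r)
  8. (s /\ s)
  9. (r \/ q)
  10. (q \/ s)
  11. ((q \/ s) -> s)
  12. ((r -> q) /\ ~p)
  13. ~((q \/ s) -> s)
  14. ~((r -> q) /\ ~p)
  15. ((r /\ r) /\ (r \/ q))
  16. (~((r -> q) /\ ~p) \/ s)
  17. (((r /\ r) /\ (r \/ q)) \/ (s /\ s))
  18. ((((r /\ r) /\ (r \/ q)) \/ (s /\ s)) \/ ~((q \/ s) -> s))
  19. ((~((r -> q) /\ ~p) \/ s) /\ ((((r /\ r) /\ (r \/ q)) \/ (s /\ s)) \/ ~((q \/ s) -> s)))
Total distinct subformulas = 19

19


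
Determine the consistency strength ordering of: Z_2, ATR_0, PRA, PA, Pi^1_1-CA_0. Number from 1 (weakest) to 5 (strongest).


Ordering by consistency strength:
1. PRA
2. PA
3. ATR_0
4. Pi^1_1-CA_0
5. Z_2


Z_2=5, ATR_0=3, PRA=1, PA=2, Pi^1_1-CA_0=4


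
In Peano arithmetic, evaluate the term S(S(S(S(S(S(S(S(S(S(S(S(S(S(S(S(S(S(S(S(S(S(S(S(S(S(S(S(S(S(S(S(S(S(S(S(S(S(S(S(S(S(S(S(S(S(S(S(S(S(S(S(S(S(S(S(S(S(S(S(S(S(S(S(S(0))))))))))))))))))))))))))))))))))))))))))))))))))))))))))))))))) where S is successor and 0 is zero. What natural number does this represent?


Counting successors applied to 0:
65 applications of S to 0 = 65

65


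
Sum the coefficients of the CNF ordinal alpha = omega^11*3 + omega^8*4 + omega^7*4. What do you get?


CNF: omega^11*3 + omega^8*4 + omega^7*4
Coefficients: 3 + 4 + 4 = 11

11


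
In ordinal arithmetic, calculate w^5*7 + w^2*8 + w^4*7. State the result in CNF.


Ordinal addition (w^5*7 + w^2*8) + w^4*7:
alpha's leading term has exponent 5 > beta's exponent 4, so it survives.
alpha's tail term has exponent 2 < beta's exponent 4, so it is absorbed by beta.
In ordinal addition, any term followed by a strictly larger-exponent term is absorbed.
Result = w^5*7 + w^4*7

w^5*7 + w^4*7


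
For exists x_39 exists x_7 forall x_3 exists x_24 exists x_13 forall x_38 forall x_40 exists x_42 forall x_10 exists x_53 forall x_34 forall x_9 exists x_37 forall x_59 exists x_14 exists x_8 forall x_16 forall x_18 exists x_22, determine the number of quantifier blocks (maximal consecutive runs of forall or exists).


Alternations = 12.
Blocks = alternations + 1 = 13

13
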